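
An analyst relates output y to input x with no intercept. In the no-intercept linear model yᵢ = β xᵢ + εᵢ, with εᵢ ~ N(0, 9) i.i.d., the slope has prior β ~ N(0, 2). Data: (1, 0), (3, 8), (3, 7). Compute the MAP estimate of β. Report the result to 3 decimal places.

log p(β | y) = −Σ(yᵢ − βxᵢ)²/(2·9) − β²/(2·2) + const.
Setting the derivative to zero: Σxᵢ(yᵢ − βxᵢ)/9 − β/2 = 0, so β = Σxᵢyᵢ / (Σxᵢ² + σ²/τ²).
Σxᵢyᵢ = 1·0 + 3·8 + 3·7 = 45; Σxᵢ² = 19; σ²/τ² = 4.5.
β̂_MAP = 45 / (19 + 4.5) = 45/23.5 ≈ 1.915.

β̂_MAP = 1.915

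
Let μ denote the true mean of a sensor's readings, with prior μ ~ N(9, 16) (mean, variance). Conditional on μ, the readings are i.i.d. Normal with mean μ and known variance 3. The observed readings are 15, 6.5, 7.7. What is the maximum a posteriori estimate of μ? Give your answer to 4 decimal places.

n = 3; x̄ = (15 + 6.5 + 7.7)/3 = 29.2/3 = 146/15 ≈ 9.7333.
For a Normal prior and Normal likelihood with known variance, the posterior is Normal; its mode equals its mean, the precision-weighted average.
Prior precision 1/σ₀² = 1/16 = 0.0625; data precision n/σ² = 3/3 = 1.
μ̂ = (0.0625·9 + 1·(146/15)) / (0.0625 + 1) = (2471/240)/1.0625 = 2471/255 ≈ 9.6902.

μ̂_MAP = 9.6902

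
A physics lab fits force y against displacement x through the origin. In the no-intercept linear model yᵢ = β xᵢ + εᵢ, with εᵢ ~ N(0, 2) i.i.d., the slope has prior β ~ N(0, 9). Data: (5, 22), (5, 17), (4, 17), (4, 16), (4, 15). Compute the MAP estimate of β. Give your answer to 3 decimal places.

β̂_MAP = 3.940

log p(β | y) = −Σ(yᵢ − βxᵢ)²/(2·2) − β²/(2·9) + const.
Setting the derivative to zero: Σxᵢ(yᵢ − βxᵢ)/2 − β/9 = 0, so β = Σxᵢyᵢ / (Σxᵢ² + σ²/τ²).
Σxᵢyᵢ = 5·22 + 5·17 + 4·17 + 4·16 + 4·15 = 387; Σxᵢ² = 98; σ²/τ² = 2/9.
β̂_MAP = 387 / (98 + 2/9) = 387/(884/9) = 3483/884 ≈ 3.940.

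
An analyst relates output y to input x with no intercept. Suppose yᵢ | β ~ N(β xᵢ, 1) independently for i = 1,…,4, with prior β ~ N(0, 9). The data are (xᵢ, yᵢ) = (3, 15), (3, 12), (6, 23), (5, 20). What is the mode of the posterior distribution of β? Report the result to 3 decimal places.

log p(β | y) = −Σ(yᵢ − βxᵢ)²/(2·1) − β²/(2·9) + const.
Setting the derivative to zero: Σxᵢ(yᵢ − βxᵢ)/1 − β/9 = 0, so β = Σxᵢyᵢ / (Σxᵢ² + σ²/τ²).
Σxᵢyᵢ = 3·15 + 3·12 + 6·23 + 5·20 = 319; Σxᵢ² = 79; σ²/τ² = 1/9.
β̂_MAP = 319 / (79 + 1/9) = 319/(712/9) = 2871/712 ≈ 4.032.

β̂_MAP = 4.032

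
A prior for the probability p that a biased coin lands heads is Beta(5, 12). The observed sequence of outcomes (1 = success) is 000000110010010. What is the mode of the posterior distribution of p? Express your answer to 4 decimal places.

Prior: Beta(5, 12).
Data: 4 successes in 15 trials (from the sequence). The binomial likelihood contributes p^4(1−p)^11, so the posterior is Beta(5+4, 12+11) = Beta(9, 23).
For Beta(a, b) with a, b > 1 the mode is (a−1)/(a+b−2) = 8/30 ≈ 0.2667.

p̂_MAP = 0.2667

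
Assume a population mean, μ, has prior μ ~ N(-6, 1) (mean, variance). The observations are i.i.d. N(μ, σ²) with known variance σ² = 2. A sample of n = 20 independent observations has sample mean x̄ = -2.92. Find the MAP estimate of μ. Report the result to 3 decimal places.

μ̂_MAP = -3.200

n = 20, x̄ = -2.92.
For a Normal prior and Normal likelihood with known variance, the posterior is Normal; its mode equals its mean, the precision-weighted average.
Prior precision 1/σ₀² = 1/1 = 1; data precision n/σ² = 20/2 = 10.
μ̂ = (1·(-6) + 10·(-2.92)) / (1 + 10) = (-35.2)/11 = -3.200.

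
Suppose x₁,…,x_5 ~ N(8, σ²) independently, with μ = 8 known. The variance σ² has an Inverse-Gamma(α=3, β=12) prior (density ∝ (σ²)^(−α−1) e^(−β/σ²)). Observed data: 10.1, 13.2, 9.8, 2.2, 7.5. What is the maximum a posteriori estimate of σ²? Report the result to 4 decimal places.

Sum of squared deviations about the known mean: SS = (10.1−8)² + (13.2−8)² + (9.8−8)² + (2.2−8)² + (7.5−8)² = 68.58.
The Normal likelihood contributes (σ²)^(−n/2) exp(−SS/(2σ²)), so the posterior is Inverse-Gamma(α + n/2, β + SS/2) = Inverse-Gamma(5.5, 46.29).
The mode of Inverse-Gamma(a, b) is b/(a+1) = 46.29/6.5 ≈ 7.1215.

σ̂²_MAP = 7.1215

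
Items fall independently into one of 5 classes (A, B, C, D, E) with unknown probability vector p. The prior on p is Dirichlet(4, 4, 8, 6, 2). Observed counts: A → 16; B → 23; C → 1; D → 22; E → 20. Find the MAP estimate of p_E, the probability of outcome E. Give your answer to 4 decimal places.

The posterior is Dirichlet(αᵢ + nᵢ) = Dirichlet(20, 27, 9, 28, 22).
For a Dirichlet(a₁,…,a_K) with all aᵢ > 1, the mode has j-th component (aⱼ − 1)/(Σaᵢ − K).
Here Σaᵢ = 106 and K = 5, so p_E = (22 − 1)/(106 − 5) = 21/101 ≈ 0.2079.

MAP estimate of p_E = 0.2079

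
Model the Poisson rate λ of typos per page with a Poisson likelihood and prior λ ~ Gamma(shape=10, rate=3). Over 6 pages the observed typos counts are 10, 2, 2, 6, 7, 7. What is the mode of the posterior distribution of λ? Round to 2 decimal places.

Σxᵢ = 10+2+2+6+7+7 = 34, with n = 6.
Posterior ∝ λ^9e^(−3λ) · λ^34e^(−6λ) = λ^43e^(−9λ), i.e. Gamma(shape=44, rate=9).
The mode of a Gamma(a, b) with a ≥ 1 (shape–rate) is (a−1)/b = 43/9 ≈ 4.78.

λ̂_MAP = 4.78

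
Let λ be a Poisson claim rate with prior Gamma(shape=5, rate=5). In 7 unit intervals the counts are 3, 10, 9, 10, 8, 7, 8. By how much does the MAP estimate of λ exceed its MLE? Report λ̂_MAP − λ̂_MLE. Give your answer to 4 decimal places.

MAP − MLE = -2.9405

Σxᵢ = 55. Posterior is Gamma(60, 12); MAP = (60−1)/12 = 59/12 ≈ 4.91667.
MLE = x̄ = 55/7 ≈ 7.85714.
Difference = 59/12 − 55/7 = -247/84 ≈ -2.9405.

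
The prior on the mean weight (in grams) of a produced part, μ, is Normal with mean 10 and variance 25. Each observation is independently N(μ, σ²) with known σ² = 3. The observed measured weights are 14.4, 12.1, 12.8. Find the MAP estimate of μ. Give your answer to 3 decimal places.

μ̂_MAP = 12.981

n = 3; x̄ = (14.4 + 12.1 + 12.8)/3 = 39.3/3 = 13.1.
For a Normal prior and Normal likelihood with known variance, the posterior is Normal; its mode equals its mean, the precision-weighted average.
Prior precision 1/σ₀² = 1/25 = 0.04; data precision n/σ² = 3/3 = 1.
μ̂ = (0.04·10 + 1·13.1) / (0.04 + 1) = 13.5/1.04 = 675/52 ≈ 12.981.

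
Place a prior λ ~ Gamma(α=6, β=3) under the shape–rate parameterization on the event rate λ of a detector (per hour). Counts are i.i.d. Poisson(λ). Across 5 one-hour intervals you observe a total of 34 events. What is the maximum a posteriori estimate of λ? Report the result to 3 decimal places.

λ̂_MAP = 4.875

Σxᵢ = 34, n = 5.
Posterior ∝ λ^5e^(−3λ) · λ^34e^(−5λ) = λ^39e^(−8λ), i.e. Gamma(shape=40, rate=8).
The mode of a Gamma(a, b) with a ≥ 1 (shape–rate) is (a−1)/b = 39/8 ≈ 4.875.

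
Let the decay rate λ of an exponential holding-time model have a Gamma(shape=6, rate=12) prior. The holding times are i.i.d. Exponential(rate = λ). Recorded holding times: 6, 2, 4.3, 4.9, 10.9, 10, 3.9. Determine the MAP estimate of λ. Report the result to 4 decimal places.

The Exponential(rate=λ) likelihood is ∝ λ^n e^(−λΣtᵢ). Here n = 7 and Σtᵢ = 6 + 2 + 4.3 + 4.9 + 10.9 + 10 + 3.9 = 42.
Posterior ∝ λ^5e^(−12λ) · λ^7e^(−42λ) = λ^12e^(−54λ), i.e. Gamma(13, 54).
Mode = (a−1)/b = 12/54 ≈ 0.2222.

λ̂_MAP = 0.2222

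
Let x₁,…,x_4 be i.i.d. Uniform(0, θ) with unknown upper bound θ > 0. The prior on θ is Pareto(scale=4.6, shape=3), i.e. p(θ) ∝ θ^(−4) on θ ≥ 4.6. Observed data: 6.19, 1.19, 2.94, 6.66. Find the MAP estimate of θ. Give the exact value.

The Uniform(0, θ) likelihood is θ^(−n) for θ ≥ max(xᵢ), zero otherwise. Here max(xᵢ) = 6.66.
Posterior ∝ θ^(−4) · θ^(−4) = θ^(−8) on θ ≥ max(4.6, 6.66) = 6.66.
This density is strictly decreasing in θ, so the posterior mode lies at the lower boundary of the support.

θ̂_MAP = 6.66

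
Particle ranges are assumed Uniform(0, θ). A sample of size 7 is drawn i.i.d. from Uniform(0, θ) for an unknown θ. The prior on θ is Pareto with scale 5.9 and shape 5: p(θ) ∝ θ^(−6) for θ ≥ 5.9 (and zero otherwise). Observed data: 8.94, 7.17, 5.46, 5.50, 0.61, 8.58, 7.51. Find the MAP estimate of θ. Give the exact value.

θ̂_MAP = 8.94

The Uniform(0, θ) likelihood is θ^(−n) for θ ≥ max(xᵢ), zero otherwise. Here max(xᵢ) = 8.94.
Posterior ∝ θ^(−6) · θ^(−7) = θ^(−13) on θ ≥ max(5.9, 8.94) = 8.94.
This density is strictly decreasing in θ, so the posterior mode lies at the lower boundary of the support.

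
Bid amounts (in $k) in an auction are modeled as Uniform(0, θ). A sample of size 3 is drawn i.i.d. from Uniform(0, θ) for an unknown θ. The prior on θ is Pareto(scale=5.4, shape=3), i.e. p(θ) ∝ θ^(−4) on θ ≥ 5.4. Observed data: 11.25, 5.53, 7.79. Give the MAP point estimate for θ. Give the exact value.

The Uniform(0, θ) likelihood is θ^(−n) for θ ≥ max(xᵢ), zero otherwise. Here max(xᵢ) = 11.25.
Posterior ∝ θ^(−4) · θ^(−3) = θ^(−7) on θ ≥ max(5.4, 11.25) = 11.25.
This density is strictly decreasing in θ, so the posterior mode lies at the lower boundary of the support.

θ̂_MAP = 11.25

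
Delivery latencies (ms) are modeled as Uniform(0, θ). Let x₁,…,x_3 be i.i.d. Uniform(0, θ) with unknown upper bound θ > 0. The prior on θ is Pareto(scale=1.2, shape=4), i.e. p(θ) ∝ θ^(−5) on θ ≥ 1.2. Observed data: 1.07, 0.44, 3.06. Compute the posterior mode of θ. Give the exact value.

The Uniform(0, θ) likelihood is θ^(−n) for θ ≥ max(xᵢ), zero otherwise. Here max(xᵢ) = 3.06.
Posterior ∝ θ^(−5) · θ^(−3) = θ^(−8) on θ ≥ max(1.2, 3.06) = 3.06.
This density is strictly decreasing in θ, so the posterior mode lies at the lower boundary of the support.

θ̂_MAP = 3.06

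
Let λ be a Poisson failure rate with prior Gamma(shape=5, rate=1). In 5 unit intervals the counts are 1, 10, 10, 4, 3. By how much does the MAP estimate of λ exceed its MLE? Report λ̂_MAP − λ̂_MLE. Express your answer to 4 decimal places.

Σxᵢ = 28. Posterior is Gamma(33, 6); MAP = (33−1)/6 = 32/6 ≈ 5.33333.
MLE = x̄ = 28/5 ≈ 5.60000.
Difference = 32/6 − 28/5 = -4/15 ≈ -0.2667.

MAP − MLE = -0.2667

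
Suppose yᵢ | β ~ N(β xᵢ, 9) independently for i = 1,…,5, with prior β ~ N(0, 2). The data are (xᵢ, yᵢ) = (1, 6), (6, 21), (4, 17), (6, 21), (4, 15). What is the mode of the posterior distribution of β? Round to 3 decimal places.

log p(β | y) = −Σ(yᵢ − βxᵢ)²/(2·9) − β²/(2·2) + const.
Setting the derivative to zero: Σxᵢ(yᵢ − βxᵢ)/9 − β/2 = 0, so β = Σxᵢyᵢ / (Σxᵢ² + σ²/τ²).
Σxᵢyᵢ = 1·6 + 6·21 + 4·17 + 6·21 + 4·15 = 386; Σxᵢ² = 105; σ²/τ² = 4.5.
β̂_MAP = 386 / (105 + 4.5) = 386/109.5 ≈ 3.525.

β̂_MAP = 3.525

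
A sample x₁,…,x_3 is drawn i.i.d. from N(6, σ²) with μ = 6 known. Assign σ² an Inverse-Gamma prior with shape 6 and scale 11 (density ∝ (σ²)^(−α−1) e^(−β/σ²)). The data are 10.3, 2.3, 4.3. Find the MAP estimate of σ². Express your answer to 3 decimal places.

σ̂²_MAP = 3.357

Sum of squared deviations about the known mean: SS = (10.3−6)² + (2.3−6)² + (4.3−6)² = 35.07.
The Normal likelihood contributes (σ²)^(−n/2) exp(−SS/(2σ²)), so the posterior is Inverse-Gamma(α + n/2, β + SS/2) = Inverse-Gamma(7.5, 28.535).
The mode of Inverse-Gamma(a, b) is b/(a+1) = 28.535/8.5 ≈ 3.357.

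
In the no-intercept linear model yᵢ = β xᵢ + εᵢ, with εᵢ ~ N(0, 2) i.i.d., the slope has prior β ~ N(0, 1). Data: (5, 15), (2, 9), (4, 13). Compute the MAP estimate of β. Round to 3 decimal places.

log p(β | y) = −Σ(yᵢ − βxᵢ)²/(2·2) − β²/(2·1) + const.
Setting the derivative to zero: Σxᵢ(yᵢ − βxᵢ)/2 − β/1 = 0, so β = Σxᵢyᵢ / (Σxᵢ² + σ²/τ²).
Σxᵢyᵢ = 5·15 + 2·9 + 4·13 = 145; Σxᵢ² = 45; σ²/τ² = 2.
β̂_MAP = 145 / (45 + 2) = 145/47 ≈ 3.085.

β̂_MAP = 3.085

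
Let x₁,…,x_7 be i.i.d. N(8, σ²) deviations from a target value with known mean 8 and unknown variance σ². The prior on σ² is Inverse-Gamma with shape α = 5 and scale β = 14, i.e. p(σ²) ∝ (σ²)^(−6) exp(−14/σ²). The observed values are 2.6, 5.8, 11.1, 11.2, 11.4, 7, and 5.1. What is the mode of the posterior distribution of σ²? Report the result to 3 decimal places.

σ̂²_MAP = 5.412

Sum of squared deviations about the known mean: SS = (2.6−8)² + (5.8−8)² + (11.1−8)² + (11.2−8)² + (11.4−8)² + (7−8)² + (5.1−8)² = 74.82.
The Normal likelihood contributes (σ²)^(−n/2) exp(−SS/(2σ²)), so the posterior is Inverse-Gamma(α + n/2, β + SS/2) = Inverse-Gamma(8.5, 51.41).
The mode of Inverse-Gamma(a, b) is b/(a+1) = 51.41/9.5 ≈ 5.412.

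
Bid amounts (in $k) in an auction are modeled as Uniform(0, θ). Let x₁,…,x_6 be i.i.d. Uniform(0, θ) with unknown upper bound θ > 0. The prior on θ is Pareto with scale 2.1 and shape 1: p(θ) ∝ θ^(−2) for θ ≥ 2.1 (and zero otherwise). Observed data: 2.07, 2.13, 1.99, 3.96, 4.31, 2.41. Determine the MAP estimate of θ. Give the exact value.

θ̂_MAP = 4.31

The Uniform(0, θ) likelihood is θ^(−n) for θ ≥ max(xᵢ), zero otherwise. Here max(xᵢ) = 4.31.
Posterior ∝ θ^(−2) · θ^(−6) = θ^(−8) on θ ≥ max(2.1, 4.31) = 4.31.
This density is strictly decreasing in θ, so the posterior mode lies at the lower boundary of the support.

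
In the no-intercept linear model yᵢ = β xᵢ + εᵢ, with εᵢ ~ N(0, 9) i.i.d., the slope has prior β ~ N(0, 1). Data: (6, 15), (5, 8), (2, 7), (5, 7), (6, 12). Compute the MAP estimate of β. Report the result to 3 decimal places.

β̂_MAP = 1.859

log p(β | y) = −Σ(yᵢ − βxᵢ)²/(2·9) − β²/(2·1) + const.
Setting the derivative to zero: Σxᵢ(yᵢ − βxᵢ)/9 − β/1 = 0, so β = Σxᵢyᵢ / (Σxᵢ² + σ²/τ²).
Σxᵢyᵢ = 6·15 + 5·8 + 2·7 + 5·7 + 6·12 = 251; Σxᵢ² = 126; σ²/τ² = 9.
β̂_MAP = 251 / (126 + 9) = 251/135 ≈ 1.859.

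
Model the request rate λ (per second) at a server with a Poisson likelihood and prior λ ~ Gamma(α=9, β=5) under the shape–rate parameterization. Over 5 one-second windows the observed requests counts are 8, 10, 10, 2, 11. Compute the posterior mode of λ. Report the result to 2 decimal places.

Σxᵢ = 8+10+10+2+11 = 41, with n = 5.
Posterior ∝ λ^8e^(−5λ) · λ^41e^(−5λ) = λ^49e^(−10λ), i.e. Gamma(shape=50, rate=10).
The mode of a Gamma(a, b) with a ≥ 1 (shape–rate) is (a−1)/b = 49/10 ≈ 4.90.

λ̂_MAP = 4.90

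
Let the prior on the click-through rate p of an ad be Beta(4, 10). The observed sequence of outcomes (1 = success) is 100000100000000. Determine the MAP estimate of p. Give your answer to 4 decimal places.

p̂_MAP = 0.1852

Prior: Beta(4, 10).
Data: 2 successes in 15 trials (from the sequence). The binomial likelihood contributes p^2(1−p)^13, so the posterior is Beta(4+2, 10+13) = Beta(6, 23).
For Beta(a, b) with a, b > 1 the mode is (a−1)/(a+b−2) = 5/27 ≈ 0.1852.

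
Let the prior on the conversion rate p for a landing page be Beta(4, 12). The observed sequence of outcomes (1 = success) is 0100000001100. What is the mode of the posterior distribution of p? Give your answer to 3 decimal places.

Prior: Beta(4, 12).
Data: 3 successes in 13 trials (from the sequence). The binomial likelihood contributes p^3(1−p)^10, so the posterior is Beta(4+3, 12+10) = Beta(7, 22).
For Beta(a, b) with a, b > 1 the mode is (a−1)/(a+b−2) = 6/27 ≈ 0.222.

p̂_MAP = 0.222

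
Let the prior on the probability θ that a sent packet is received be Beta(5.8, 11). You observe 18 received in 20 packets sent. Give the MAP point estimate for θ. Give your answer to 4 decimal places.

θ̂_MAP = 0.6552

Prior: Beta(5.8, 11).
Data: 18 successes in 20 trials. The binomial likelihood contributes θ^18(1−θ)^2, so the posterior is Beta(5.8+18, 11+2) = Beta(23.8, 13).
For Beta(a, b) with a, b > 1 the mode is (a−1)/(a+b−2) = 22.8/34.8 ≈ 0.6552.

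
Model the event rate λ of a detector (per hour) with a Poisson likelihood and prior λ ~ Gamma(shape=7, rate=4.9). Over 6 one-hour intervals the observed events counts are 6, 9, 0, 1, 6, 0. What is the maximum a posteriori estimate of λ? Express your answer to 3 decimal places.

Σxᵢ = 6+9+0+1+6+0 = 22, with n = 6.
Posterior ∝ λ^6e^(−4.9λ) · λ^22e^(−6λ) = λ^28e^(−10.9λ), i.e. Gamma(shape=29, rate=10.9).
The mode of a Gamma(a, b) with a ≥ 1 (shape–rate) is (a−1)/b = 28/10.9 ≈ 2.569.

λ̂_MAP = 2.569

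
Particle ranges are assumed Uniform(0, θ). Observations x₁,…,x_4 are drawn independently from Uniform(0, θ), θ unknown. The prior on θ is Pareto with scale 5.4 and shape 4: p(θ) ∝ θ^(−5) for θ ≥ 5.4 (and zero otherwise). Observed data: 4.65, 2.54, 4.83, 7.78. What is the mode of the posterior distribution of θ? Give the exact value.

θ̂_MAP = 7.78

The Uniform(0, θ) likelihood is θ^(−n) for θ ≥ max(xᵢ), zero otherwise. Here max(xᵢ) = 7.78.
Posterior ∝ θ^(−5) · θ^(−4) = θ^(−9) on θ ≥ max(5.4, 7.78) = 7.78.
This density is strictly decreasing in θ, so the posterior mode lies at the lower boundary of the support.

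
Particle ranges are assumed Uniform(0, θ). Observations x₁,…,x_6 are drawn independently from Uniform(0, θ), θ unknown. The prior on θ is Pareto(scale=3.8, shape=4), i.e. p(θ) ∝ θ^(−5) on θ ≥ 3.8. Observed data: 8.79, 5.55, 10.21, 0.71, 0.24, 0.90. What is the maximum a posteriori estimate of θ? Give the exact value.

The Uniform(0, θ) likelihood is θ^(−n) for θ ≥ max(xᵢ), zero otherwise. Here max(xᵢ) = 10.21.
Posterior ∝ θ^(−5) · θ^(−6) = θ^(−11) on θ ≥ max(3.8, 10.21) = 10.21.
This density is strictly decreasing in θ, so the posterior mode lies at the lower boundary of the support.

θ̂_MAP = 10.21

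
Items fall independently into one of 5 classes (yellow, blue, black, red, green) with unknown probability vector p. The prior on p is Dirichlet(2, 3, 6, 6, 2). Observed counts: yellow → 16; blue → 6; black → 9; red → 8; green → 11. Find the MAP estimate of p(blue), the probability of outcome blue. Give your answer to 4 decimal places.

The posterior is Dirichlet(αᵢ + nᵢ) = Dirichlet(18, 9, 15, 14, 13).
For a Dirichlet(a₁,…,a_K) with all aᵢ > 1, the mode has j-th component (aⱼ − 1)/(Σaᵢ − K).
Here Σaᵢ = 69 and K = 5, so p(blue) = (9 − 1)/(69 − 5) = 8/64 ≈ 0.1250.

MAP estimate of p(blue) = 0.1250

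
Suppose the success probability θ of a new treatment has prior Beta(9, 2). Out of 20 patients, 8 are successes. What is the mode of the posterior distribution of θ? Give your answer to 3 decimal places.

θ̂_MAP = 0.552

Prior: Beta(9, 2).
Data: 8 successes in 20 trials. The binomial likelihood contributes θ^8(1−θ)^12, so the posterior is Beta(9+8, 2+12) = Beta(17, 14).
For Beta(a, b) with a, b > 1 the mode is (a−1)/(a+b−2) = 16/29 ≈ 0.552.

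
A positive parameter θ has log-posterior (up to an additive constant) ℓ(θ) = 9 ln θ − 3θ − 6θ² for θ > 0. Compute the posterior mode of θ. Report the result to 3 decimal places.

ℓ'(θ) = 9/θ − 3 − 12θ. Setting this to zero and multiplying by θ: 12θ² + 3θ − 9 = 0.
θ = (−3 + √(3² + 4·12·9)) / (2·12) = (−3 + √441) / 24 = (−3 + 21)/24 = 3/4.
ℓ''(θ) = −9/θ² − 12 < 0, confirming a maximum.

θ̂_MAP = 0.750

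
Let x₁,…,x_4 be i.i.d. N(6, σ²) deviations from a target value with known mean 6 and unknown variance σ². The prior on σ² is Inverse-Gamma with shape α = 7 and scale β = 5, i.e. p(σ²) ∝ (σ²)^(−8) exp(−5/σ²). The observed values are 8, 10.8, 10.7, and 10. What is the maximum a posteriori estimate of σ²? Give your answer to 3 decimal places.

Sum of squared deviations about the known mean: SS = (8−6)² + (10.8−6)² + (10.7−6)² + (10−6)² = 65.13.
The Normal likelihood contributes (σ²)^(−n/2) exp(−SS/(2σ²)), so the posterior is Inverse-Gamma(α + n/2, β + SS/2) = Inverse-Gamma(9, 37.565).
The mode of Inverse-Gamma(a, b) is b/(a+1) = 37.565/10 ≈ 3.757.

σ̂²_MAP = 3.757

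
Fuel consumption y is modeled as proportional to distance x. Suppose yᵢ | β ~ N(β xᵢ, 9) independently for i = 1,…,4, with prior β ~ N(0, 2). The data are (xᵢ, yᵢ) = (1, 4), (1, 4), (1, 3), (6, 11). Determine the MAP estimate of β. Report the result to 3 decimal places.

β̂_MAP = 1.770

log p(β | y) = −Σ(yᵢ − βxᵢ)²/(2·9) − β²/(2·2) + const.
Setting the derivative to zero: Σxᵢ(yᵢ − βxᵢ)/9 − β/2 = 0, so β = Σxᵢyᵢ / (Σxᵢ² + σ²/τ²).
Σxᵢyᵢ = 1·4 + 1·4 + 1·3 + 6·11 = 77; Σxᵢ² = 39; σ²/τ² = 4.5.
β̂_MAP = 77 / (39 + 4.5) = 77/43.5 ≈ 1.770.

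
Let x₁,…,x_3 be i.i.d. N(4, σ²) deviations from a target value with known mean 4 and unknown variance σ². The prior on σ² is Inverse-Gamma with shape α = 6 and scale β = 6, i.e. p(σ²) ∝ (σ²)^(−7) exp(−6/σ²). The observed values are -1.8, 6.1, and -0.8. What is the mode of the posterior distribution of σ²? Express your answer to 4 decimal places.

σ̂²_MAP = 4.2994

Sum of squared deviations about the known mean: SS = (-1.8−4)² + (6.1−4)² + (-0.8−4)² = 61.09.
The Normal likelihood contributes (σ²)^(−n/2) exp(−SS/(2σ²)), so the posterior is Inverse-Gamma(α + n/2, β + SS/2) = Inverse-Gamma(7.5, 36.545).
The mode of Inverse-Gamma(a, b) is b/(a+1) = 36.545/8.5 ≈ 4.2994.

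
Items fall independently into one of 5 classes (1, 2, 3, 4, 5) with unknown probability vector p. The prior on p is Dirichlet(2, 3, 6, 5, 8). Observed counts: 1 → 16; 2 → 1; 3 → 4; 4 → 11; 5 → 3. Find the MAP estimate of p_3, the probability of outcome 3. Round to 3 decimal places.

The posterior is Dirichlet(αᵢ + nᵢ) = Dirichlet(18, 4, 10, 16, 11).
For a Dirichlet(a₁,…,a_K) with all aᵢ > 1, the mode has j-th component (aⱼ − 1)/(Σaᵢ − K).
Here Σaᵢ = 59 and K = 5, so p_3 = (10 − 1)/(59 − 5) = 9/54 ≈ 0.167.

MAP estimate: 0.167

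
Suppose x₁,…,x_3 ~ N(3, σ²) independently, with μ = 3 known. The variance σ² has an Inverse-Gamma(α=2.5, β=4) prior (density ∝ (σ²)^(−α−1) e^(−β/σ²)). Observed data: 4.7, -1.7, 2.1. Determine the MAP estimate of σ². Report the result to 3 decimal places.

σ̂²_MAP = 3.379

Sum of squared deviations about the known mean: SS = (4.7−3)² + (-1.7−3)² + (2.1−3)² = 25.79.
The Normal likelihood contributes (σ²)^(−n/2) exp(−SS/(2σ²)), so the posterior is Inverse-Gamma(α + n/2, β + SS/2) = Inverse-Gamma(4, 16.895).
The mode of Inverse-Gamma(a, b) is b/(a+1) = 16.895/5 ≈ 3.379.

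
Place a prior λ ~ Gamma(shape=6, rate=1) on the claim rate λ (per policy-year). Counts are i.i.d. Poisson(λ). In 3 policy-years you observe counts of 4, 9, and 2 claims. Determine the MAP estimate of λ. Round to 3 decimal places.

Σxᵢ = 4+9+2 = 15, with n = 3.
Posterior ∝ λ^5e^(−1λ) · λ^15e^(−3λ) = λ^20e^(−4λ), i.e. Gamma(shape=21, rate=4).
The mode of a Gamma(a, b) with a ≥ 1 (shape–rate) is (a−1)/b = 20/4 ≈ 5.000.

λ̂_MAP = 5.000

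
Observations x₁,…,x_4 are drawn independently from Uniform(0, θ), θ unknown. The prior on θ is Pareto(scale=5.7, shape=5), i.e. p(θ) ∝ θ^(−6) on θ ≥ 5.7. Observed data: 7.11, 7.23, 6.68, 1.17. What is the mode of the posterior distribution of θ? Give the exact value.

The Uniform(0, θ) likelihood is θ^(−n) for θ ≥ max(xᵢ), zero otherwise. Here max(xᵢ) = 7.23.
Posterior ∝ θ^(−6) · θ^(−4) = θ^(−10) on θ ≥ max(5.7, 7.23) = 7.23.
This density is strictly decreasing in θ, so the posterior mode lies at the lower boundary of the support.

θ̂_MAP = 7.23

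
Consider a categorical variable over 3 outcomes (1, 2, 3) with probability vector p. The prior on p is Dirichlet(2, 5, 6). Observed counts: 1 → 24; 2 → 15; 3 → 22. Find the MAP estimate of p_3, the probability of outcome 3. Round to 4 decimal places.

The posterior is Dirichlet(αᵢ + nᵢ) = Dirichlet(26, 20, 28).
For a Dirichlet(a₁,…,a_K) with all aᵢ > 1, the mode has j-th component (aⱼ − 1)/(Σaᵢ − K).
Here Σaᵢ = 74 and K = 3, so p_3 = (28 − 1)/(74 − 3) = 27/71 ≈ 0.3803.

MAP estimate: 0.3803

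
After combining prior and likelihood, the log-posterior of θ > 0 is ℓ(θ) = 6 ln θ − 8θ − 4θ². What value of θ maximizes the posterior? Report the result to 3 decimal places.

ℓ'(θ) = 6/θ − 8 − 8θ. Setting this to zero and multiplying by θ: 8θ² + 8θ − 6 = 0.
θ = (−8 + √(8² + 4·8·6)) / (2·8) = (−8 + √256) / 16 = (−8 + 16)/16 = 1/2.
ℓ''(θ) = −6/θ² − 8 < 0, confirming a maximum.

θ̂_MAP = 0.500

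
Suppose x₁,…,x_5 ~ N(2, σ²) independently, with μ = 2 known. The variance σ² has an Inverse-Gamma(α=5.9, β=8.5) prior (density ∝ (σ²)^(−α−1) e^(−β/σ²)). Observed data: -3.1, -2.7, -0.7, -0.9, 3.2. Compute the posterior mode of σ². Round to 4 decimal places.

Sum of squared deviations about the known mean: SS = (-3.1−2)² + (-2.7−2)² + (-0.7−2)² + (-0.9−2)² + (3.2−2)² = 65.24.
The Normal likelihood contributes (σ²)^(−n/2) exp(−SS/(2σ²)), so the posterior is Inverse-Gamma(α + n/2, β + SS/2) = Inverse-Gamma(8.4, 41.12).
The mode of Inverse-Gamma(a, b) is b/(a+1) = 41.12/9.4 ≈ 4.3745.

σ̂²_MAP = 4.3745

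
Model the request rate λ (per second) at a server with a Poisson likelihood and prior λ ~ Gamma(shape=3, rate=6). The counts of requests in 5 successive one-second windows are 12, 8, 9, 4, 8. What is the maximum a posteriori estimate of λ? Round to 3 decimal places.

λ̂_MAP = 3.909

Σxᵢ = 12+8+9+4+8 = 41, with n = 5.
Posterior ∝ λ^2e^(−6λ) · λ^41e^(−5λ) = λ^43e^(−11λ), i.e. Gamma(shape=44, rate=11).
The mode of a Gamma(a, b) with a ≥ 1 (shape–rate) is (a−1)/b = 43/11 ≈ 3.909.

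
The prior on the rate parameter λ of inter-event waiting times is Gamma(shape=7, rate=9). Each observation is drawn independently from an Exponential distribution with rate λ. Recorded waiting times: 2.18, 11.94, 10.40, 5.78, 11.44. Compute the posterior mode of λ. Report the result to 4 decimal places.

The Exponential(rate=λ) likelihood is ∝ λ^n e^(−λΣtᵢ). Here n = 5 and Σtᵢ = 2.18 + 11.94 + 10.40 + 5.78 + 11.44 = 41.74.
Posterior ∝ λ^6e^(−9λ) · λ^5e^(−41.74λ) = λ^11e^(−50.74λ), i.e. Gamma(12, 50.74).
Mode = (a−1)/b = 11/50.74 ≈ 0.2168.

λ̂_MAP = 0.2168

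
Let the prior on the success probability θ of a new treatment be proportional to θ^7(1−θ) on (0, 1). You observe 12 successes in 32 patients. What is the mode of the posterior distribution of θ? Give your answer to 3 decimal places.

The prior density ∝ θ^7(1−θ)^1 is the kernel of Beta(8, 2).
Data: 12 successes in 32 trials. The binomial likelihood contributes θ^12(1−θ)^20, so the posterior is Beta(8+12, 2+20) = Beta(20, 22).
For Beta(a, b) with a, b > 1 the mode is (a−1)/(a+b−2) = 19/40 ≈ 0.475.

θ̂_MAP = 0.475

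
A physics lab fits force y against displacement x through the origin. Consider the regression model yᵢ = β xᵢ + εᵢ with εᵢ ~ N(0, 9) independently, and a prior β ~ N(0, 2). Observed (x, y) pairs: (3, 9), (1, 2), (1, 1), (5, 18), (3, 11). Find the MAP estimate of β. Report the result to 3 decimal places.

β̂_MAP = 3.091

log p(β | y) = −Σ(yᵢ − βxᵢ)²/(2·9) − β²/(2·2) + const.
Setting the derivative to zero: Σxᵢ(yᵢ − βxᵢ)/9 − β/2 = 0, so β = Σxᵢyᵢ / (Σxᵢ² + σ²/τ²).
Σxᵢyᵢ = 3·9 + 1·2 + 1·1 + 5·18 + 3·11 = 153; Σxᵢ² = 45; σ²/τ² = 4.5.
β̂_MAP = 153 / (45 + 4.5) = 153/49.5 ≈ 3.091.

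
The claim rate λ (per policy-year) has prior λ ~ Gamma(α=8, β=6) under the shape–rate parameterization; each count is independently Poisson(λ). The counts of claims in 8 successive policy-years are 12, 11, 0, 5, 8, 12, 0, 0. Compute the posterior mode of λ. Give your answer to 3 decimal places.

Σxᵢ = 12+11+0+5+8+12+0+0 = 48, with n = 8.
Posterior ∝ λ^7e^(−6λ) · λ^48e^(−8λ) = λ^55e^(−14λ), i.e. Gamma(shape=56, rate=14).
The mode of a Gamma(a, b) with a ≥ 1 (shape–rate) is (a−1)/b = 55/14 ≈ 3.929.

λ̂_MAP = 3.929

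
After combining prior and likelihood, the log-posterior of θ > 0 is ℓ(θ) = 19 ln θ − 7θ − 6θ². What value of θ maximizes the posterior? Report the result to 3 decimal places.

ℓ'(θ) = 19/θ − 7 − 12θ. Setting this to zero and multiplying by θ: 12θ² + 7θ − 19 = 0.
θ = (−7 + √(7² + 4·12·19)) / (2·12) = (−7 + √961) / 24 = (−7 + 31)/24 = 1.
ℓ''(θ) = −19/θ² − 12 < 0, confirming a maximum.

θ̂_MAP = 1.000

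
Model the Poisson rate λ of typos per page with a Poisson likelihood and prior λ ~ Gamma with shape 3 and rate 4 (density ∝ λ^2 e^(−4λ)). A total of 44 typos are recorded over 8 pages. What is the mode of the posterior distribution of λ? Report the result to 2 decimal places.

λ̂_MAP = 3.83

Σxᵢ = 44, n = 8.
Posterior ∝ λ^2e^(−4λ) · λ^44e^(−8λ) = λ^46e^(−12λ), i.e. Gamma(shape=47, rate=12).
The mode of a Gamma(a, b) with a ≥ 1 (shape–rate) is (a−1)/b = 46/12 ≈ 3.83.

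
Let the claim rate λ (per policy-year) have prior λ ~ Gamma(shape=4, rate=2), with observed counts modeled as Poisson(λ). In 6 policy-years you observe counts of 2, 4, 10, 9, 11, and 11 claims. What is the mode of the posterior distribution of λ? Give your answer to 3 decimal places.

Σxᵢ = 2+4+10+9+11+11 = 47, with n = 6.
Posterior ∝ λ^3e^(−2λ) · λ^47e^(−6λ) = λ^50e^(−8λ), i.e. Gamma(shape=51, rate=8).
The mode of a Gamma(a, b) with a ≥ 1 (shape–rate) is (a−1)/b = 50/8 ≈ 6.250.

λ̂_MAP = 6.250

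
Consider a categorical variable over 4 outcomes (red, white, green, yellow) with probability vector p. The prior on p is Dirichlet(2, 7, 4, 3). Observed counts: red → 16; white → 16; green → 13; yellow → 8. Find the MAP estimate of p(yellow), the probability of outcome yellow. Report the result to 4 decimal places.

The posterior is Dirichlet(αᵢ + nᵢ) = Dirichlet(18, 23, 17, 11).
For a Dirichlet(a₁,…,a_K) with all aᵢ > 1, the mode has j-th component (aⱼ − 1)/(Σaᵢ − K).
Here Σaᵢ = 69 and K = 4, so p(yellow) = (11 − 1)/(69 − 4) = 10/65 ≈ 0.1538.

MAP estimate of p(yellow) = 0.1538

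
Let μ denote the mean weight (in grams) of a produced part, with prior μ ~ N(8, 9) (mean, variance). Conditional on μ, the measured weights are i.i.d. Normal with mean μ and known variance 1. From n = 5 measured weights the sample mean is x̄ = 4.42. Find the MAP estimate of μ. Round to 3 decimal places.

μ̂_MAP = 4.498

n = 5, x̄ = 4.42.
For a Normal prior and Normal likelihood with known variance, the posterior is Normal; its mode equals its mean, the precision-weighted average.
Prior precision 1/σ₀² = 1/9; data precision n/σ² = 5/1 = 5.
μ̂ = ((1/9)·8 + 5·4.42) / (1/9 + 5) = (2069/90)/(46/9) = 2069/460 ≈ 4.498.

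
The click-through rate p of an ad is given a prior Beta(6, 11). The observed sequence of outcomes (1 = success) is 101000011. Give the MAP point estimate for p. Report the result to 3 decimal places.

Prior: Beta(6, 11).
Data: 4 successes in 9 trials (from the sequence). The binomial likelihood contributes p^4(1−p)^5, so the posterior is Beta(6+4, 11+5) = Beta(10, 16).
For Beta(a, b) with a, b > 1 the mode is (a−1)/(a+b−2) = 9/24 ≈ 0.375.

p̂_MAP = 0.375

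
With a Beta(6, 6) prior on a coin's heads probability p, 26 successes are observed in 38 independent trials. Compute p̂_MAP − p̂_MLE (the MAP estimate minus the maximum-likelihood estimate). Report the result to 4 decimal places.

MAP − MLE = -0.0384

Posterior is Beta(32, 18); MAP = (32−1)/(50−2) = 31/48 ≈ 0.64583.
MLE ignores the prior: p̂_MLE = k/n = 26/38 ≈ 0.68421.
Difference = 31/48 − 26/38 = -35/912 ≈ -0.0384.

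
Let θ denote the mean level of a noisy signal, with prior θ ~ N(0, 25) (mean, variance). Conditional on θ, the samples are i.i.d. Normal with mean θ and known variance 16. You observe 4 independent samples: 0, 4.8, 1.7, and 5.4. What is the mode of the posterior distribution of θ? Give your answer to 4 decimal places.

n = 4; x̄ = (0 + 4.8 + 1.7 + 5.4)/4 = 11.9/4 = 2.975.
For a Normal prior and Normal likelihood with known variance, the posterior is Normal; its mode equals its mean, the precision-weighted average.
Prior precision 1/σ₀² = 1/25 = 0.04; data precision n/σ² = 4/16 = 0.25.
θ̂ = (0.04·0 + 0.25·2.975) / (0.04 + 0.25) = 0.74375/0.29 = 595/232 ≈ 2.5647.

θ̂_MAP = 2.5647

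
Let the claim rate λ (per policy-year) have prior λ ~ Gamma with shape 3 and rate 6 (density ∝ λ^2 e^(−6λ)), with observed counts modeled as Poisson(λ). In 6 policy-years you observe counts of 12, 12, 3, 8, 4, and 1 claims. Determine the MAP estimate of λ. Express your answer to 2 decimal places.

Σxᵢ = 12+12+3+8+4+1 = 40, with n = 6.
Posterior ∝ λ^2e^(−6λ) · λ^40e^(−6λ) = λ^42e^(−12λ), i.e. Gamma(shape=43, rate=12).
The mode of a Gamma(a, b) with a ≥ 1 (shape–rate) is (a−1)/b = 42/12 ≈ 3.50.

λ̂_MAP = 3.50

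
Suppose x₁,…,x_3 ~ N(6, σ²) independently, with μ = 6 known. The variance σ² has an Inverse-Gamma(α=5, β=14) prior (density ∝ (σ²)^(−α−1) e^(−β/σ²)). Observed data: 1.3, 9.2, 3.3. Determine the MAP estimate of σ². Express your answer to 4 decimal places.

Sum of squared deviations about the known mean: SS = (1.3−6)² + (9.2−6)² + (3.3−6)² = 39.62.
The Normal likelihood contributes (σ²)^(−n/2) exp(−SS/(2σ²)), so the posterior is Inverse-Gamma(α + n/2, β + SS/2) = Inverse-Gamma(6.5, 33.81).
The mode of Inverse-Gamma(a, b) is b/(a+1) = 33.81/7.5 ≈ 4.5080.

σ̂²_MAP = 4.5080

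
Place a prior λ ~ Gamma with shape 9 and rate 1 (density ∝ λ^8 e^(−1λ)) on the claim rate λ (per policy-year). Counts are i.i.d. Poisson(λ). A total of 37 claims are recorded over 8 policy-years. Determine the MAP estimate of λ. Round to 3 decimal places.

Σxᵢ = 37, n = 8.
Posterior ∝ λ^8e^(−1λ) · λ^37e^(−8λ) = λ^45e^(−9λ), i.e. Gamma(shape=46, rate=9).
The mode of a Gamma(a, b) with a ≥ 1 (shape–rate) is (a−1)/b = 45/9 ≈ 5.000.

λ̂_MAP = 5.000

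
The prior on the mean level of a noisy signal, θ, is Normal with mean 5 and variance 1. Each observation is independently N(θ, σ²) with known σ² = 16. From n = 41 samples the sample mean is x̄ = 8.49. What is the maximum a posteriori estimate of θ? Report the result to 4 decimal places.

n = 41, x̄ = 8.49.
For a Normal prior and Normal likelihood with known variance, the posterior is Normal; its mode equals its mean, the precision-weighted average.
Prior precision 1/σ₀² = 1/1 = 1; data precision n/σ² = 41/16 = 2.5625.
θ̂ = (1·5 + 2.5625·8.49) / (1 + 2.5625) = 26.755625/3.5625 = 42809/5700 ≈ 7.5104.

θ̂_MAP = 7.5104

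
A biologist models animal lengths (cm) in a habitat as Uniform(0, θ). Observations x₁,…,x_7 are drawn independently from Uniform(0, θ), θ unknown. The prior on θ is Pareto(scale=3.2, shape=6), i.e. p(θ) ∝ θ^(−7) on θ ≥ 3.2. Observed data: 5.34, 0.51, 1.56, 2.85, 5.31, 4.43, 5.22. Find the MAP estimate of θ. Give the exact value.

θ̂_MAP = 5.34

The Uniform(0, θ) likelihood is θ^(−n) for θ ≥ max(xᵢ), zero otherwise. Here max(xᵢ) = 5.34.
Posterior ∝ θ^(−7) · θ^(−7) = θ^(−14) on θ ≥ max(3.2, 5.34) = 5.34.
This density is strictly decreasing in θ, so the posterior mode lies at the lower boundary of the support.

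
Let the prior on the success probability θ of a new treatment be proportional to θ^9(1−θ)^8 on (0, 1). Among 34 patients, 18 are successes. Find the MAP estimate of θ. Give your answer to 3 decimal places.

The prior density ∝ θ^9(1−θ)^8 is the kernel of Beta(10, 9).
Data: 18 successes in 34 trials. The binomial likelihood contributes θ^18(1−θ)^16, so the posterior is Beta(10+18, 9+16) = Beta(28, 25).
For Beta(a, b) with a, b > 1 the mode is (a−1)/(a+b−2) = 27/51 ≈ 0.529.

θ̂_MAP = 0.529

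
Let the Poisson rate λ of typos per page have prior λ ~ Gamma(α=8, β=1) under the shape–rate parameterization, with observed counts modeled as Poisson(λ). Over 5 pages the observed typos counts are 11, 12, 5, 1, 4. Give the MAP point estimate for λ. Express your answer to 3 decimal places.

Σxᵢ = 11+12+5+1+4 = 33, with n = 5.
Posterior ∝ λ^7e^(−1λ) · λ^33e^(−5λ) = λ^40e^(−6λ), i.e. Gamma(shape=41, rate=6).
The mode of a Gamma(a, b) with a ≥ 1 (shape–rate) is (a−1)/b = 40/6 ≈ 6.667.

λ̂_MAP = 6.667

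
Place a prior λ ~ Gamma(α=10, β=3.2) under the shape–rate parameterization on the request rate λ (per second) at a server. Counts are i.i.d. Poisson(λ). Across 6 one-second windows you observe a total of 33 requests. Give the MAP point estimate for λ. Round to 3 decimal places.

Σxᵢ = 33, n = 6.
Posterior ∝ λ^9e^(−3.2λ) · λ^33e^(−6λ) = λ^42e^(−9.2λ), i.e. Gamma(shape=43, rate=9.2).
The mode of a Gamma(a, b) with a ≥ 1 (shape–rate) is (a−1)/b = 42/9.2 ≈ 4.565.

λ̂_MAP = 4.565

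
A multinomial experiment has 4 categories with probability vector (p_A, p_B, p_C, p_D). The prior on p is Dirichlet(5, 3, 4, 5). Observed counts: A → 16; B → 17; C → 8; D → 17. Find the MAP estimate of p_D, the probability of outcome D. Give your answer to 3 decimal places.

MAP estimate of p_D = 0.296

The posterior is Dirichlet(αᵢ + nᵢ) = Dirichlet(21, 20, 12, 22).
For a Dirichlet(a₁,…,a_K) with all aᵢ > 1, the mode has j-th component (aⱼ − 1)/(Σaᵢ − K).
Here Σaᵢ = 75 and K = 4, so p_D = (22 − 1)/(75 − 4) = 21/71 ≈ 0.296.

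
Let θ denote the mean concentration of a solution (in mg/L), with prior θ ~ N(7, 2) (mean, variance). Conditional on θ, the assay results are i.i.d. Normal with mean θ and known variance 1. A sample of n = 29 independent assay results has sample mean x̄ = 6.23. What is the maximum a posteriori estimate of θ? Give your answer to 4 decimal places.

n = 29, x̄ = 6.23.
For a Normal prior and Normal likelihood with known variance, the posterior is Normal; its mode equals its mean, the precision-weighted average.
Prior precision 1/σ₀² = 1/2 = 0.5; data precision n/σ² = 29/1 = 29.
θ̂ = (0.5·7 + 29·6.23) / (0.5 + 29) = 184.17/29.5 = 18417/2950 ≈ 6.2431.

θ̂_MAP = 6.2431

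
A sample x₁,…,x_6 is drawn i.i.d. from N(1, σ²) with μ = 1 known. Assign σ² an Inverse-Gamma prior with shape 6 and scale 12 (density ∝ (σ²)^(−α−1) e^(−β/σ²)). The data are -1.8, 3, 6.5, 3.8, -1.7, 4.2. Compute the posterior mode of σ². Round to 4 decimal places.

σ̂²_MAP = 4.5730

Sum of squared deviations about the known mean: SS = (-1.8−1)² + (3−1)² + (6.5−1)² + (3.8−1)² + (-1.7−1)² + (4.2−1)² = 67.46.
The Normal likelihood contributes (σ²)^(−n/2) exp(−SS/(2σ²)), so the posterior is Inverse-Gamma(α + n/2, β + SS/2) = Inverse-Gamma(9, 45.73).
The mode of Inverse-Gamma(a, b) is b/(a+1) = 45.73/10 ≈ 4.5730.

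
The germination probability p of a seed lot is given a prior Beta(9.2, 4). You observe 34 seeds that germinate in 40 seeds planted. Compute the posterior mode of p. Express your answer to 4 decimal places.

Prior: Beta(9.2, 4).
Data: 34 successes in 40 trials. The binomial likelihood contributes p^34(1−p)^6, so the posterior is Beta(9.2+34, 4+6) = Beta(43.2, 10).
For Beta(a, b) with a, b > 1 the mode is (a−1)/(a+b−2) = 42.2/51.2 ≈ 0.8242.

p̂_MAP = 0.8242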